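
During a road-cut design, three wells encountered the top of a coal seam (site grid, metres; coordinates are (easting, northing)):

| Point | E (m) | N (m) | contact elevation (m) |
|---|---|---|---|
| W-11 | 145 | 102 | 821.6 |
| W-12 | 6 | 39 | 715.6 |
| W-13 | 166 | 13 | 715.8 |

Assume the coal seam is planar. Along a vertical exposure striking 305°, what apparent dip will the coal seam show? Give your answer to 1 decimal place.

28.5°

Let the plane be z = a·E + b·N + c.
W-12−W-11: −139a − 63b = −106;  W-13−W-11: 21a − 89b = −105.8.
Solving gives a = 0.20218, b = 1.23647.
Unit vector along 305° is (sin 305°, cos 305°) = (-0.8192, 0.5736).
Slope in that direction = a·(-0.8192) + b·(0.5736) = 0.54360.
Apparent dip = arctan|0.54360| = 28.5° (true dip is 51.4°, so apparent ≤ true as expected).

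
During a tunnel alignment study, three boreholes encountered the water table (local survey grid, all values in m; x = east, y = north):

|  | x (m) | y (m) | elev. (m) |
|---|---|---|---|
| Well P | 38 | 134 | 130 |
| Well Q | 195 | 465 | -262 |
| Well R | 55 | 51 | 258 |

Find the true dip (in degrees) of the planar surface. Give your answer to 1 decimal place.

Two edge vectors: Well P→Well Q = (157, 331, -392), Well P→Well R = (17, -83, 128).
Normal n = (Well P→Well Q) × (Well P→Well R) = (9832, -26760, -18658).
So ∂z/∂x = −n_x/n_z = 0.52696 and ∂z/∂y = −n_y/n_z = −1.43424.
Gradient magnitude |∇z| = √(a² + b²) = √(0.27769 + 2.05704) = 1.52798.
True dip = arctan(1.52798) = 56.8°, dipping toward NNW (azimuth ≈ 340°).

56.8°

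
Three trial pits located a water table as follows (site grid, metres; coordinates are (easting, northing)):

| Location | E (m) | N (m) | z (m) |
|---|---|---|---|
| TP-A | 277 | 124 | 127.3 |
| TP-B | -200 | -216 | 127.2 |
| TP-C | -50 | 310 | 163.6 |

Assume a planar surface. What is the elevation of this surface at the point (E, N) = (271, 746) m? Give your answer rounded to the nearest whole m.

182 m

Let the plane be z = a·E + b·N + c.
TP-B−TP-A: −477a − 340b = −0.1;  TP-C−TP-A: −327a + 186b = 36.3.
Solving gives a = −0.06165, b = 0.08678.
Then c = 127.3 − a·277 − b·124 = 133.62.
At (271, 746): z = −16.7 + 64.7 + 133.62 = 181.6 m.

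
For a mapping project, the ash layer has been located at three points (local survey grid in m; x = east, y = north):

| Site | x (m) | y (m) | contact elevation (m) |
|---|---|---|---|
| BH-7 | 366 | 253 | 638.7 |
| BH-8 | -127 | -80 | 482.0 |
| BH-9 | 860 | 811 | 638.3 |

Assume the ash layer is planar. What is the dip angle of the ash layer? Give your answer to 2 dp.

46.62°

Let the plane be z = a·x + b·y + c.
BH-8−BH-7: −493a − 333b = −156.7;  BH-9−BH-7: 494a + 558b = −0.4.
Solving gives a = 0.79185, b = −0.70174.
Gradient magnitude |∇z| = √(a² + b²) = √(0.62702 + 0.49244) = 1.05805.
True dip = arctan(1.05805) = 46.62°, dipping toward NW (azimuth ≈ 312°).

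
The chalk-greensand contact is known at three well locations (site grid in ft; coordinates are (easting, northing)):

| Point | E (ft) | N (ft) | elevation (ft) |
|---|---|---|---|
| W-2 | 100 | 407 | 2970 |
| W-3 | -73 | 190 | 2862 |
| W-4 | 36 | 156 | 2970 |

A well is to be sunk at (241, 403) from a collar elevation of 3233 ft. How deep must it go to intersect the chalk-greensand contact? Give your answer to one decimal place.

Two edge vectors: W-2→W-3 = (-173, -217, -108), W-2→W-4 = (-64, -251, 0).
Normal n = (W-2→W-3) × (W-2→W-4) = (-27108, 6912, 29535).
So ∂z/∂E = −n_x/n_z = 0.91783 and ∂z/∂N = −n_y/n_z = −0.23403.
Intercept c from W-2: 2970 − 91.78 + 95.25 = 2973.47.
At (241, 403): z_contact = 221.20 − 94.31 + 2973.47 = 3100.35 ft.
Depth below ground = 3233 − 3100.35 = 132.7 ft.

132.7 ft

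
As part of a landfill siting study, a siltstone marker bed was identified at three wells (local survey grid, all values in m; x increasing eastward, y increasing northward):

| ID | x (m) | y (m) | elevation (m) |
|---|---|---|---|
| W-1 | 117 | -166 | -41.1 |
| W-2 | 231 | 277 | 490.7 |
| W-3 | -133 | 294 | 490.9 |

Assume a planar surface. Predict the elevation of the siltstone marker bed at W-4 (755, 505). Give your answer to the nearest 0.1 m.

Let the plane be z = a·x + b·y + c.
W-2−W-1: 114a + 443b = 531.8;  W-3−W-1: −250a + 460b = 532.
Solving gives a = 0.05486, b = 1.18633.
Then c = -41.1 − a·117 − b·-166 = 149.41.
At (755, 505): z = 41.4 + 599.1 + 149.41 = 789.9 m.

789.9 m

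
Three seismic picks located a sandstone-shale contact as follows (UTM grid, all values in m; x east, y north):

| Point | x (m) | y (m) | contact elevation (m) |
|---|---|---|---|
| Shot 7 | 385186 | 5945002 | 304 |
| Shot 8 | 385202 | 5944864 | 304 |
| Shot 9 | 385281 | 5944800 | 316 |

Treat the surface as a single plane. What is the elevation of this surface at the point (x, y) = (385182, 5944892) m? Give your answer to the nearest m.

301 m

Let the plane be z = a·x + b·y + c.
Shot 8−Shot 7: 16a − 138b = 0;  Shot 9−Shot 7: 95a − 202b = 12.
Solving gives a = 0.16764527, b = 0.01943713.
Then c = 304 − a·385186 − b·5945002 = −179824.41.
At (385182, 5944892): z = 64573.9 + 115551.7 − 179824.41 = 301.2 m.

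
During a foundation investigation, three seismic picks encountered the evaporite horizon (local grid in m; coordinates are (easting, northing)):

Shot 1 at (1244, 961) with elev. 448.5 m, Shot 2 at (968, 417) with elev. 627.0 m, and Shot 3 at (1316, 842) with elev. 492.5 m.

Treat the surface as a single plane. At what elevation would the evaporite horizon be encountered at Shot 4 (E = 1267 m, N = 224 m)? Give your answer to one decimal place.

705.2 m

Let the plane be z = a·E + b·N + c.
Shot 2−Shot 1: −276a − 544b = 178.5;  Shot 3−Shot 1: 72a − 119b = 44.
Solving gives a = 0.037417, b = −0.347109.
Then c = 448.5 − a·1244 − b·961 = 735.52.
At (1267, 224): z = 47.4 − 77.8 + 735.52 = 705.2 m.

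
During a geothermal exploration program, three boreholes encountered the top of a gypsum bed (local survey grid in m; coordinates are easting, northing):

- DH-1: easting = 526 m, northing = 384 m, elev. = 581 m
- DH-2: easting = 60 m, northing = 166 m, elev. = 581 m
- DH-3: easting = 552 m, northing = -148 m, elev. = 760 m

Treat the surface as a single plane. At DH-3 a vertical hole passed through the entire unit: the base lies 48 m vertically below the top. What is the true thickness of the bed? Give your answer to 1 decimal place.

45.1 m

Let the plane be z = a·easting + b·northing + c.
DH-2−DH-1: −466a − 218b = 0;  DH-3−DH-1: 26a − 532b = 179.
Solving gives a = 0.15388, b = −0.32895.
|∇z| = √(a²+b²) = 0.36316, so dip δ = arctan(0.36316) = 19.96°.
True thickness = vertical thickness × cos δ = 48 × cos 19.96° = 45.1 m.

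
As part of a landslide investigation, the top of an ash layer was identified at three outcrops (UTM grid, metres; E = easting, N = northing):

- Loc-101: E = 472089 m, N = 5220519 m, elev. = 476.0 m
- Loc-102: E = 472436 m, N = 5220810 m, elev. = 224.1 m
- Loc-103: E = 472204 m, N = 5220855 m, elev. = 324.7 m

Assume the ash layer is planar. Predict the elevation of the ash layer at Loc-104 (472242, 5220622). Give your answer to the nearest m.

Two edge vectors: Loc-101→Loc-102 = (347, 291, -251.9), Loc-101→Loc-103 = (115, 336, -151.3).
Normal n = (Loc-101→Loc-102) × (Loc-101→Loc-103) = (40610.1, 23532.6, 83127).
So ∂z/∂E = −n_x/n_z = −0.48853080 and ∂z/∂N = −n_y/n_z = −0.28309214.
Intercept c from Loc-101: 476 + 230630.02 + 1477887.88 = 1708993.89.
At (472242, 5220622): z = −230704.8 − 1477917.0 + 1708993.89 = 372.1 m.

372 m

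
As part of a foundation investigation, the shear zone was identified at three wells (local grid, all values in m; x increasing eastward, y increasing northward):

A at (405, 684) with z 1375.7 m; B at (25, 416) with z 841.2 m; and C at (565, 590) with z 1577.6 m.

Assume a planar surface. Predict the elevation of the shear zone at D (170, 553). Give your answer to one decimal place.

1049.0 m

Let the plane be z = a·x + b·y + c.
B−A: −380a − 268b = −534.5;  C−A: 160a − 94b = 201.9.
Solving gives a = 1.32764, b = 0.11193.
Then c = 1375.7 − a·405 − b·684 = 761.44.
At (170, 553): z = 225.7 + 61.9 + 761.44 = 1049.0 m.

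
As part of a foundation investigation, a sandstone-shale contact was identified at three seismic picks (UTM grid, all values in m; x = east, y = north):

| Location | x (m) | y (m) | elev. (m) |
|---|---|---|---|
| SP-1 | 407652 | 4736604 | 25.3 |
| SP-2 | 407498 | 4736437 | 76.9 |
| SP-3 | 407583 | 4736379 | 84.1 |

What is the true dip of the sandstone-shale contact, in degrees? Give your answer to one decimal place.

Let the plane be z = a·x + b·y + c.
SP-2−SP-1: −154a − 167b = 51.6;  SP-3−SP-1: −69a − 225b = 58.8.
Solving gives a = −0.07742, b = −0.23759.
Gradient magnitude |∇z| = √(a² + b²) = √(0.00599 + 0.05645) = 0.24989.
True dip = arctan(0.24989) = 14.0°, dipping toward NNE (azimuth ≈ 018°).

14.0°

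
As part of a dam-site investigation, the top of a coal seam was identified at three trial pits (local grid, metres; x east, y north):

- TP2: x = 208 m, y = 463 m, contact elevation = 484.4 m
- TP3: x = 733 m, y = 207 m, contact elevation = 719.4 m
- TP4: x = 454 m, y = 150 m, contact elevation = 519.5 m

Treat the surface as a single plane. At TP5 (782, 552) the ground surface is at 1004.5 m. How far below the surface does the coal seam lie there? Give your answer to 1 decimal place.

119.8 m

Let the plane be z = a·x + b·y + c.
TP3−TP2: 525a − 256b = 235;  TP4−TP2: 246a − 313b = 35.1.
Solving gives a = 0.63710, b = 0.38858.
Then c = 484.4 − a·208 − b·463 = 171.97.
At (782, 552): z_contact = 498.21 + 214.50 + 171.97 = 884.68 m.
Depth below ground = 1004.5 − 884.68 = 119.8 m.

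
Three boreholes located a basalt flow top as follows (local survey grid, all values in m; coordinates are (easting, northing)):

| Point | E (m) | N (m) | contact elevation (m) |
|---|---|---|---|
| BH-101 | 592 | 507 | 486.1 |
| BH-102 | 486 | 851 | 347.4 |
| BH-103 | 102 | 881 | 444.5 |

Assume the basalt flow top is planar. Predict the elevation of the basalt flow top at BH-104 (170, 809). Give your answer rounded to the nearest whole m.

460 m

Two edge vectors: BH-101→BH-102 = (-106, 344, -138.7), BH-101→BH-103 = (-490, 374, -41.6).
Normal n = (BH-101→BH-102) × (BH-101→BH-103) = (37563.4, 63553.4, 128916).
So ∂z/∂E = −n_x/n_z = −0.29138 and ∂z/∂N = −n_y/n_z = −0.49298.
Intercept c from BH-101: 486.1 + 172.50 + 249.94 = 908.54.
At (170, 809): z = −49.5 − 398.8 + 908.54 = 460.2 m.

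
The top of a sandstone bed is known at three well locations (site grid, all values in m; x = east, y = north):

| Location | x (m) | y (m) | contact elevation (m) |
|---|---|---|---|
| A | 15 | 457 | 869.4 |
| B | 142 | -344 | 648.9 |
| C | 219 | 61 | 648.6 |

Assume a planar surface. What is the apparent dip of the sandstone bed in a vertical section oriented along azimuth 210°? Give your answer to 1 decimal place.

14.9°

Let the plane be z = a·x + b·y + c.
B−A: 127a − 801b = −220.5;  C−A: 204a − 396b = −220.8.
Solving gives a = −0.79163, b = 0.14977.
Unit vector along 210° is (sin 210°, cos 210°) = (-0.5000, -0.8660).
Slope in that direction = a·(-0.5000) + b·(-0.8660) = 0.26611.
Apparent dip = arctan|0.26611| = 14.9° (true dip is 38.9°, so apparent ≤ true as expected).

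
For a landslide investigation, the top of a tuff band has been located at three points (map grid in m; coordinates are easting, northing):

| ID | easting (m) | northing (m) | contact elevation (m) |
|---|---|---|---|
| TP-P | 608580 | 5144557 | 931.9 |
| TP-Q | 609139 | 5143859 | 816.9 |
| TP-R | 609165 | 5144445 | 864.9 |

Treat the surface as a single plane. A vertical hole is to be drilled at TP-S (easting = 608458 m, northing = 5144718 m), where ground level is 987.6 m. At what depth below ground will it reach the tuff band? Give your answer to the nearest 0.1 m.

29.9 m

Let the plane be z = a·easting + b·northing + c.
TP-Q−TP-P: 559a − 698b = −115;  TP-R−TP-P: 585a − 112b = −67.
Solving gives a = −0.098015168, b = 0.086260059.
Then c = 931.9 − a·608580 − b·5144557 = −383187.82.
At (608458, 5144718): z_contact = −59638.11 + 443783.68 − 383187.82 = 957.75 m.
Depth below ground = 987.6 − 957.75 = 29.9 m.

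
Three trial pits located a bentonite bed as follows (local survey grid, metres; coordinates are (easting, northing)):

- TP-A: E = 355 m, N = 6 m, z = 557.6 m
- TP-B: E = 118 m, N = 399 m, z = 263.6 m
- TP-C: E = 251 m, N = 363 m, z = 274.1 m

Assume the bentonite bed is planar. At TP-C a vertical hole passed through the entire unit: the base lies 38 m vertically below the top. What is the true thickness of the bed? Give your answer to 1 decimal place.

Two edge vectors: TP-A→TP-B = (-237, 393, -294), TP-A→TP-C = (-104, 357, -283.5).
Normal n = (TP-A→TP-B) × (TP-A→TP-C) = (-6457.5, -36613.5, -43737).
So ∂z/∂E = −n_x/n_z = −0.14764 and ∂z/∂N = −n_y/n_z = −0.83713.
|∇z| = √(a²+b²) = 0.85005, so dip δ = arctan(0.85005) = 40.37°.
True thickness = vertical thickness × cos δ = 38 × cos 40.37° = 29.0 m.

29.0 m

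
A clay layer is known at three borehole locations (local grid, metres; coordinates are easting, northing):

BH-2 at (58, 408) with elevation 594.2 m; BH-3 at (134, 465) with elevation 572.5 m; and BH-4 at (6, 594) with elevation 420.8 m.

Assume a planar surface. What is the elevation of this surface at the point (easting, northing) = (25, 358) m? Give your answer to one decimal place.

624.7 m

Two edge vectors: BH-2→BH-3 = (76, 57, -21.7), BH-2→BH-4 = (-52, 186, -173.4).
Normal n = (BH-2→BH-3) × (BH-2→BH-4) = (-5847.6, 14306.8, 17100).
So ∂z/∂easting = −n_x/n_z = 0.34196 and ∂z/∂northing = −n_y/n_z = −0.83665.
Intercept c from BH-2: 594.2 − 19.83 + 341.36 = 915.72.
At (25, 358): z = 8.5 − 299.5 + 915.72 = 624.7 m.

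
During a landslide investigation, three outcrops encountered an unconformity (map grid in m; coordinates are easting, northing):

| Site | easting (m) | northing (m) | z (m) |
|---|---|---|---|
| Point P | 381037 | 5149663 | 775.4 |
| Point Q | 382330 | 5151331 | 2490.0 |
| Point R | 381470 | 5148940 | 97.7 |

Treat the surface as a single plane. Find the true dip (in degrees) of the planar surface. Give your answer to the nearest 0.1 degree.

Let the plane be z = a·easting + b·northing + c.
Point Q−Point P: 1293a + 1668b = 1714.6;  Point R−Point P: 433a − 723b = −677.7.
Solving gives a = 0.06593, b = 0.97683.
Gradient magnitude |∇z| = √(a² + b²) = √(0.00435 + 0.95420) = 0.97905.
True dip = arctan(0.97905) = 44.4°, dipping toward S (azimuth ≈ 184°).

44.4°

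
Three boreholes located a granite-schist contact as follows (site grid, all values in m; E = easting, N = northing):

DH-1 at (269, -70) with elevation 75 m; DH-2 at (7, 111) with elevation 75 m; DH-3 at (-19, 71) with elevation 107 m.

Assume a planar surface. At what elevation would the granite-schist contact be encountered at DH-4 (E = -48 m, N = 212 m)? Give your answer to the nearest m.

Two edge vectors: DH-1→DH-2 = (-262, 181, 0), DH-1→DH-3 = (-288, 141, 32).
Normal n = (DH-1→DH-2) × (DH-1→DH-3) = (5792, 8384, 15186).
So ∂z/∂E = −n_x/n_z = −0.38140 and ∂z/∂N = −n_y/n_z = −0.55209.
Intercept c from DH-1: 75 + 102.60 − 38.65 = 138.95.
At (-48, 212): z = 18.3 − 117.0 + 138.95 = 40.2 m.

40 m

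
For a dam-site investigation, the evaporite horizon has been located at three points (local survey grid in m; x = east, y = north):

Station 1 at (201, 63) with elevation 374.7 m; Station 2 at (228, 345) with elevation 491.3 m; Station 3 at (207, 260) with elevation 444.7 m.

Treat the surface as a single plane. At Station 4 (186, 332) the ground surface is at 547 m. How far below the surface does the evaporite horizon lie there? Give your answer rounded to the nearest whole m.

Let the plane be z = a·x + b·y + c.
Station 2−Station 1: 27a + 282b = 116.6;  Station 3−Station 1: 6a + 197b = 70.
Solving gives a = 0.89060, b = 0.32821.
Then c = 374.7 − a·201 − b·63 = 175.01.
At (186, 332): z_contact = 165.7 + 109.0 + 175.01 = 449.6 m.
Depth below ground = 547 − 449.6 = 97 m.

97 m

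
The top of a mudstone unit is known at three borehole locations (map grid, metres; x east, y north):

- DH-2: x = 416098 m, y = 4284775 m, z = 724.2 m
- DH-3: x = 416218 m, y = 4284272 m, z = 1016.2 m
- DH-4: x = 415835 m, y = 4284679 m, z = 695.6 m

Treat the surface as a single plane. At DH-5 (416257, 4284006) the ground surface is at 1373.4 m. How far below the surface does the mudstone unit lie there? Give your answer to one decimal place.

Two edge vectors: DH-2→DH-3 = (120, -503, 292), DH-2→DH-4 = (-263, -96, -28.6).
Normal n = (DH-2→DH-3) × (DH-2→DH-4) = (42417.8, -73364, -143809).
So ∂z/∂x = −n_x/n_z = 0.294959286 and ∂z/∂y = −n_y/n_z = −0.510148878.
Intercept c from DH-2: 724.2 − 122731.97 + 2185873.16 = 2063865.39.
At (416257, 4284006): z_contact = 122778.87 − 2185480.85 + 2063865.39 = 1163.40 m.
Depth below ground = 1373.4 − 1163.40 = 210.0 m.

210.0 m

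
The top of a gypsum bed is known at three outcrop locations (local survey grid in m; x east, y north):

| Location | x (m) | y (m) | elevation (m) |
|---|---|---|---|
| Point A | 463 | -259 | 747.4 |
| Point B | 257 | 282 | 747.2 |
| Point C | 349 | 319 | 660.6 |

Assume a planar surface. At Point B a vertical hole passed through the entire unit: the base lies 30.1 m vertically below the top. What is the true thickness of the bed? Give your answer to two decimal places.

22.67 m

Two edge vectors: Point A→Point B = (-206, 541, -0.2), Point A→Point C = (-114, 578, -86.8).
Normal n = (Point A→Point B) × (Point A→Point C) = (-46843.2, -17858, -57394).
So ∂z/∂x = −n_x/n_z = −0.81617 and ∂z/∂y = −n_y/n_z = −0.31115.
|∇z| = √(a²+b²) = 0.87347, so dip δ = arctan(0.87347) = 41.14°.
True thickness = vertical thickness × cos δ = 30.1 × cos 41.14° = 22.67 m.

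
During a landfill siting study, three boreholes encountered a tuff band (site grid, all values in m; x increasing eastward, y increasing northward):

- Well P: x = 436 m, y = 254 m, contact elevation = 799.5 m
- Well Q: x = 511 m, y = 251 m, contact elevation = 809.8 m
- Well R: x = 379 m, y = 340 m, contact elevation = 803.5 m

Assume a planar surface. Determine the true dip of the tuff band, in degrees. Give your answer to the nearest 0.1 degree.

11.4°

Two edge vectors: Well P→Well Q = (75, -3, 10.3), Well P→Well R = (-57, 86, 4).
Normal n = (Well P→Well Q) × (Well P→Well R) = (-897.8, -887.1, 6279).
So ∂z/∂x = −n_x/n_z = 0.14298 and ∂z/∂y = −n_y/n_z = 0.14128.
Gradient magnitude |∇z| = √(a² + b²) = √(0.02044 + 0.01996) = 0.20101.
True dip = arctan(0.20101) = 11.4°, dipping toward SW (azimuth ≈ 225°).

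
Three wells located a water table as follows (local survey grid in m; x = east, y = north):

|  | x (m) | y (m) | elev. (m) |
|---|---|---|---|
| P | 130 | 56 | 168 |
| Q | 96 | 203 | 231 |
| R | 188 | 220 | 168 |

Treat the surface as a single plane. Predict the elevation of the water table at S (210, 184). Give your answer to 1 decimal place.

Let the plane be z = a·x + b·y + c.
Q−P: −34a + 147b = 63;  R−P: 58a + 164b = 0.
Solving gives a = −0.73266, b = 0.25911.
Then c = 168 − a·130 − b·56 = 248.74.
At (210, 184): z = −153.9 + 47.7 + 248.74 = 142.6 m.

142.6 m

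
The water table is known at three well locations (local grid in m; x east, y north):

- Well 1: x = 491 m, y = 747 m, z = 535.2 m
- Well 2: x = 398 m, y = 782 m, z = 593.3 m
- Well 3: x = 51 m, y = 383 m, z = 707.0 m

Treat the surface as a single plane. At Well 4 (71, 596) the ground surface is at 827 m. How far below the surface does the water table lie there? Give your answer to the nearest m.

90 m

Let the plane be z = a·x + b·y + c.
Well 2−Well 1: −93a + 35b = 58.1;  Well 3−Well 1: −440a − 364b = 171.8.
Solving gives a = −0.55148, b = 0.19464.
Then c = 535.2 − a·491 − b·747 = 660.58.
At (71, 596): z_contact = −39.2 + 116.0 + 660.58 = 737.4 m.
Depth below ground = 827 − 737.4 = 90 m.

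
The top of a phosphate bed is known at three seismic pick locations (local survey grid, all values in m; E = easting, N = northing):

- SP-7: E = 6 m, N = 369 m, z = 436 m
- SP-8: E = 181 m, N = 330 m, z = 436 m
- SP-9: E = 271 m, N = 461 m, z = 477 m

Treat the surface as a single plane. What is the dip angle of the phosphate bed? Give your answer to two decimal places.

15.54°

Let the plane be z = a·E + b·N + c.
SP-8−SP-7: 175a − 39b = 0;  SP-9−SP-7: 265a + 92b = 41.
Solving gives a = 0.06049, b = 0.27142.
Gradient magnitude |∇z| = √(a² + b²) = √(0.00366 + 0.07367) = 0.27808.
True dip = arctan(0.27808) = 15.54°, dipping toward SSW (azimuth ≈ 193°).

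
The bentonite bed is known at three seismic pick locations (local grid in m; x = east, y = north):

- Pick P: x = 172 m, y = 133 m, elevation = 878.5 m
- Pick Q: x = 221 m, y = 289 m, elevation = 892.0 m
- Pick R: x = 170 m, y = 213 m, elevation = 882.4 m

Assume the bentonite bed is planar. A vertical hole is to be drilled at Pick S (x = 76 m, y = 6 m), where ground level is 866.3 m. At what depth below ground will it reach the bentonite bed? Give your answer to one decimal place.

5.0 m

Let the plane be z = a·x + b·y + c.
Pick Q−Pick P: 49a + 156b = 13.5;  Pick R−Pick P: −2a + 80b = 3.9.
Solving gives a = 0.11144, b = 0.05154.
Then c = 878.5 − a·172 − b·133 = 852.48.
At (76, 6): z_contact = 8.47 + 0.31 + 852.48 = 861.26 m.
Depth below ground = 866.3 − 861.26 = 5.0 m.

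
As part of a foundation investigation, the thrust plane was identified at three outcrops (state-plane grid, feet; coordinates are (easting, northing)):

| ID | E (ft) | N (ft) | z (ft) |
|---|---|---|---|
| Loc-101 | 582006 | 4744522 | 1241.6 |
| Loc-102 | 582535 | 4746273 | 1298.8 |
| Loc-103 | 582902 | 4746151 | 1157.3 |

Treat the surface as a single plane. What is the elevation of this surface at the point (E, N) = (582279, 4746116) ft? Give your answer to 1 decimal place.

1364.7 ft

Let the plane be z = a·E + b·N + c.
Loc-102−Loc-101: 529a + 1751b = 57.2;  Loc-103−Loc-101: 896a + 1629b = −84.3.
Solving gives a = −0.340502577, b = 0.135537329.
Then c = 1241.6 − a·582006 − b·4744522 = −443643.70.
At (582279, 4746116): z = −198267.5 + 643275.9 − 443643.70 = 1364.7 ft.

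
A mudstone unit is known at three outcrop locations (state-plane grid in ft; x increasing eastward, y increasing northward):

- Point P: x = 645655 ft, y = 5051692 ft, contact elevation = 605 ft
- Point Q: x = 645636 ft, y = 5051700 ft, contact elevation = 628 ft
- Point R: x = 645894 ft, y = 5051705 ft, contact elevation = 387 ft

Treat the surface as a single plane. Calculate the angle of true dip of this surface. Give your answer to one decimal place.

Let the plane be z = a·x + b·y + c.
Point Q−Point P: −19a + 8b = 23;  Point R−Point P: 239a + 13b = −218.
Solving gives a = −0.94627, b = 0.62761.
Gradient magnitude |∇z| = √(a² + b²) = √(0.89543 + 0.39389) = 1.13548.
True dip = arctan(1.13548) = 48.6°, dipping toward ESE (azimuth ≈ 124°).

48.6°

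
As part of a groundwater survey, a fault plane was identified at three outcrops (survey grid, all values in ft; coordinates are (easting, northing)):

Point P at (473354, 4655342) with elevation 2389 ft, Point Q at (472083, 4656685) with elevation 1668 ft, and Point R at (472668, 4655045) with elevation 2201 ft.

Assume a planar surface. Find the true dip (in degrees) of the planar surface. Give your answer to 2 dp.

Two edge vectors: Point P→Point Q = (-1271, 1343, -721), Point P→Point R = (-686, -297, -188).
Normal n = (Point P→Point Q) × (Point P→Point R) = (-466621, 255658, 1298785).
So ∂z/∂E = −n_x/n_z = 0.35928 and ∂z/∂N = −n_y/n_z = −0.19684.
Gradient magnitude |∇z| = √(a² + b²) = √(0.12908 + 0.03875) = 0.40967.
True dip = arctan(0.40967) = 22.28°, dipping toward WNW (azimuth ≈ 299°).

22.28°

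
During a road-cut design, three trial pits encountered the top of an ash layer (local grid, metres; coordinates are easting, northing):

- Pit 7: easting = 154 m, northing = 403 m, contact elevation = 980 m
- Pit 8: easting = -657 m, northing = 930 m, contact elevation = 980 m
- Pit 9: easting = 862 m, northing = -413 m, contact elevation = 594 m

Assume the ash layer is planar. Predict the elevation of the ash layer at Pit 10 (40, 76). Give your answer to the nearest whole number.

545 m

Let the plane be z = a·easting + b·northing + c.
Pit 8−Pit 7: −811a + 527b = 0;  Pit 9−Pit 7: 708a − 816b = −386.
Solving gives a = 0.70471, b = 1.08448.
Then c = 980 − a·154 − b·403 = 434.43.
At (40, 76): z = 28.2 + 82.4 + 434.43 = 545.0 m.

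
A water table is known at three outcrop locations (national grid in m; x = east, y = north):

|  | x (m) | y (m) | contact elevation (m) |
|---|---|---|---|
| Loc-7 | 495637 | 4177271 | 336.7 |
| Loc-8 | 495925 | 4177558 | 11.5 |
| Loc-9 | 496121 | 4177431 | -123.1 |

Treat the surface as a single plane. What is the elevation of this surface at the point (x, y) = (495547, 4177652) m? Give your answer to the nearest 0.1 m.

311.7 m

Let the plane be z = a·x + b·y + c.
Loc-8−Loc-7: 288a + 287b = −325.2;  Loc-9−Loc-7: 484a + 160b = −459.8.
Solving gives a = −0.861061318, b = −0.269039514.
Then c = 336.7 − a·495637 − b·4177271 = 1550961.51.
At (495547, 4177652): z = −426696.4 − 1123953.5 + 1550961.51 = 311.7 m.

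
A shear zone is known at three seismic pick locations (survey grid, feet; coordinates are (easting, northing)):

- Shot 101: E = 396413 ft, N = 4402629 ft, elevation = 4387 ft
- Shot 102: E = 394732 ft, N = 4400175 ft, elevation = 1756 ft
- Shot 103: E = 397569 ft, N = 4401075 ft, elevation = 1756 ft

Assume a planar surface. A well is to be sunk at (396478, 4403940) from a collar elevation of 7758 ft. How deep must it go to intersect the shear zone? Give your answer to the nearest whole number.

Two edge vectors: Shot 101→Shot 102 = (-1681, -2454, -2631), Shot 101→Shot 103 = (1156, -1554, -2631).
Normal n = (Shot 101→Shot 102) × (Shot 101→Shot 103) = (2367900, -7464147, 5449098).
So ∂z/∂E = −n_x/n_z = −0.43454898 and ∂z/∂N = −n_y/n_z = 1.36979496.
Intercept c from Shot 101: 4387 + 172260.87 − 6030699.03 = −5854051.17.
At (396478, 4403940): z_contact = −172289.1 + 6032494.8 − 5854051.17 = 6154.6 ft.
Depth below ground = 7758 − 6154.6 = 1603 ft.

1603 ft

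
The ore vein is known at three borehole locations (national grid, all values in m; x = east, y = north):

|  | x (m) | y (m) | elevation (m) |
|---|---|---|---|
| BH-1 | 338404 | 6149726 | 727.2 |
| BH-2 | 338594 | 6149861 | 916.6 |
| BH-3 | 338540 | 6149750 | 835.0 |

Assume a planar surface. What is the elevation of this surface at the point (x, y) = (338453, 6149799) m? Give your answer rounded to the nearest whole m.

Two edge vectors: BH-1→BH-2 = (190, 135, 189.4), BH-1→BH-3 = (136, 24, 107.8).
Normal n = (BH-1→BH-2) × (BH-1→BH-3) = (10007.4, 5276.4, -13800).
So ∂z/∂x = −n_x/n_z = 0.72517391 and ∂z/∂y = −n_y/n_z = 0.38234783.
Intercept c from BH-1: 727.2 − 245401.75 − 2351334.37 = −2596008.92.
At (338453, 6149799): z = 245437.3 + 2351362.3 − 2596008.92 = 790.6 m.

791 m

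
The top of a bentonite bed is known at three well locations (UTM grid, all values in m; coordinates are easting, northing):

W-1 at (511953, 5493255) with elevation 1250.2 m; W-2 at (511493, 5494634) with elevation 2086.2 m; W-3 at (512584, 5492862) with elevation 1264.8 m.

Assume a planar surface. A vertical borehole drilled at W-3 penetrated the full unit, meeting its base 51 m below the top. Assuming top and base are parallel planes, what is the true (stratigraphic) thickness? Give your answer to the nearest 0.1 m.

37.4 m

Two edge vectors: W-1→W-2 = (-460, 1379, 836), W-1→W-3 = (631, -393, 14.6).
Normal n = (W-1→W-2) × (W-1→W-3) = (348681.4, 534232, -689369).
So ∂z/∂easting = −n_x/n_z = 0.50580 and ∂z/∂northing = −n_y/n_z = 0.77496.
|∇z| = √(a²+b²) = 0.92541, so dip δ = arctan(0.92541) = 42.78°.
True thickness = vertical thickness × cos δ = 51 × cos 42.78° = 37.4 m.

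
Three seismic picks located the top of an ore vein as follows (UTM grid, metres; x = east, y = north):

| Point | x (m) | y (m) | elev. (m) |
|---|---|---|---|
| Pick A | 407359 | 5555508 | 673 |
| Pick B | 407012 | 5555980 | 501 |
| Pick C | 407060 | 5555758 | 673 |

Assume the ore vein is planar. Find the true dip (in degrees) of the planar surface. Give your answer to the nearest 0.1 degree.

51.0°

Two edge vectors: Pick A→Pick B = (-347, 472, -172), Pick A→Pick C = (-299, 250, 0).
Normal n = (Pick A→Pick B) × (Pick A→Pick C) = (43000, 51428, 54378).
So ∂z/∂x = −n_x/n_z = −0.79076 and ∂z/∂y = −n_y/n_z = −0.94575.
Gradient magnitude |∇z| = √(a² + b²) = √(0.62530 + 0.89444) = 1.23278.
True dip = arctan(1.23278) = 51.0°, dipping toward NE (azimuth ≈ 040°).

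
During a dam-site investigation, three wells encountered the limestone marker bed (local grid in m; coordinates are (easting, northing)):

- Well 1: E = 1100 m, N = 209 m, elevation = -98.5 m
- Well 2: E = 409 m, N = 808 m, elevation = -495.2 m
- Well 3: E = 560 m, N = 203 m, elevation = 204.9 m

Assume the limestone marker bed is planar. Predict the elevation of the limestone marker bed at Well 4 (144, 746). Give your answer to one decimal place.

Two edge vectors: Well 1→Well 2 = (-691, 599, -396.7), Well 1→Well 3 = (-540, -6, 303.4).
Normal n = (Well 1→Well 2) × (Well 1→Well 3) = (179356.4, 423867.4, 327606).
So ∂z/∂E = −n_x/n_z = −0.547476 and ∂z/∂N = −n_y/n_z = −1.293833.
Intercept c from Well 1: -98.5 + 602.22 + 270.41 = 774.13.
At (144, 746): z = −78.8 − 965.2 + 774.13 = -269.9 m.

-269.9 m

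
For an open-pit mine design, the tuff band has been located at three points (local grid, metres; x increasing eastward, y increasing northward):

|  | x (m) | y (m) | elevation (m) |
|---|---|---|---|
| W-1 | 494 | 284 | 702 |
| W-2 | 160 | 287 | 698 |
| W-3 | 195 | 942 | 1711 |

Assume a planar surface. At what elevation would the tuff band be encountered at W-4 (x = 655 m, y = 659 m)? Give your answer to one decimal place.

Let the plane be z = a·x + b·y + c.
W-2−W-1: −334a + 3b = −4;  W-3−W-1: −299a + 658b = 1009.
Solving gives a = 0.02585, b = 1.54518.
Then c = 702 − a·494 − b·284 = 250.40.
At (655, 659): z = 16.9 + 1018.3 + 250.40 = 1285.6 m.

1285.6 m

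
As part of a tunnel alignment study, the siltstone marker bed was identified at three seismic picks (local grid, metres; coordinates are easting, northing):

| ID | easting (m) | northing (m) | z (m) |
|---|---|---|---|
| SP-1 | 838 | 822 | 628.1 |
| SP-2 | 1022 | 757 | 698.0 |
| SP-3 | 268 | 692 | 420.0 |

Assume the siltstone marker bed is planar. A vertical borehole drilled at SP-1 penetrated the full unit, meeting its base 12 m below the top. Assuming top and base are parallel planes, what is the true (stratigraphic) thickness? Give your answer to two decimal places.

Let the plane be z = a·easting + b·northing + c.
SP-2−SP-1: 184a − 65b = 69.9;  SP-3−SP-1: −570a − 130b = −208.1.
Solving gives a = 0.37090, b = −0.02546.
|∇z| = √(a²+b²) = 0.37177, so dip δ = arctan(0.37177) = 20.39°.
True thickness = vertical thickness × cos δ = 12 × cos 20.39° = 11.25 m.

11.25 m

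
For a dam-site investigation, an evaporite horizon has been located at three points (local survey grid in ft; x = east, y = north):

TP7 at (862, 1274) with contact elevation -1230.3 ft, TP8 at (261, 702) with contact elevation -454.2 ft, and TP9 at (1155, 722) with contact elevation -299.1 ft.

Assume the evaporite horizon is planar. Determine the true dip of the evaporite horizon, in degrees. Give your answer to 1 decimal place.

57.8°

Let the plane be z = a·x + b·y + c.
TP8−TP7: −601a − 572b = 776.1;  TP9−TP7: 293a − 552b = 931.2.
Solving gives a = 0.20875, b = −1.57615.
Gradient magnitude |∇z| = √(a² + b²) = √(0.04358 + 2.48426) = 1.58992.
True dip = arctan(1.58992) = 57.8°, dipping toward N (azimuth ≈ 352°).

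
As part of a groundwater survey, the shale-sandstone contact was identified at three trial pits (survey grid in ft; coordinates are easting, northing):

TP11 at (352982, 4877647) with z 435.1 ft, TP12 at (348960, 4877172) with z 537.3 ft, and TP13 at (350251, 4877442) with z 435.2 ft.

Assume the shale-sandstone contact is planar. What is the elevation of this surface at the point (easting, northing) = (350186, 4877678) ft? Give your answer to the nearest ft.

Let the plane be z = a·easting + b·northing + c.
TP12−TP11: −4022a − 475b = 102.2;  TP13−TP11: −2731a − 205b = 0.1.
Solving gives a = 0.04422009, b = −0.58958569.
Then c = 435.1 − a·352982 − b·4877647 = 2860617.08.
At (350186, 4877678): z = 15485.3 − 2875809.2 + 2860617.08 = 293.2 ft.

293 ft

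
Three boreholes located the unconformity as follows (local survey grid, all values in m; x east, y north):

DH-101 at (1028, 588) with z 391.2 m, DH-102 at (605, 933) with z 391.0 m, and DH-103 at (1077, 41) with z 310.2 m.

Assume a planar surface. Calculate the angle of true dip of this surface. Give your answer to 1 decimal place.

Two edge vectors: DH-101→DH-102 = (-423, 345, -0.2), DH-101→DH-103 = (49, -547, -81).
Normal n = (DH-101→DH-102) × (DH-101→DH-103) = (-28054.4, -34272.8, 214476).
So ∂z/∂x = −n_x/n_z = 0.13080 and ∂z/∂y = −n_y/n_z = 0.15980.
Gradient magnitude |∇z| = √(a² + b²) = √(0.01711 + 0.02554) = 0.20651.
True dip = arctan(0.20651) = 11.7°, dipping toward SW (azimuth ≈ 219°).

11.7°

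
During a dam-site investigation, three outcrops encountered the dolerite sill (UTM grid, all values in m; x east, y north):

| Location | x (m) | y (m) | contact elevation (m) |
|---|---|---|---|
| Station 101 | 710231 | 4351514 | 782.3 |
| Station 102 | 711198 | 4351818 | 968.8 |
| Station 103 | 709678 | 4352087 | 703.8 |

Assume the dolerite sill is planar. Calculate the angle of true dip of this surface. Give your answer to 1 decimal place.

10.5°

Let the plane be z = a·x + b·y + c.
Station 102−Station 101: 967a + 304b = 186.5;  Station 103−Station 101: −553a + 573b = −78.5.
Solving gives a = 0.18101, b = 0.03770.
Gradient magnitude |∇z| = √(a² + b²) = √(0.03277 + 0.00142) = 0.18490.
True dip = arctan(0.18490) = 10.5°, dipping toward WSW (azimuth ≈ 258°).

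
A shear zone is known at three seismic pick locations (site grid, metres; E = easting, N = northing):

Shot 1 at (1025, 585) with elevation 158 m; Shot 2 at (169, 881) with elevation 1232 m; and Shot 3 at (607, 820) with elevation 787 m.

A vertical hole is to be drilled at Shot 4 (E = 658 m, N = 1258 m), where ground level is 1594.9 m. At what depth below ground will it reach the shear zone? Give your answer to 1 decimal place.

345.3 m

Two edge vectors: Shot 1→Shot 2 = (-856, 296, 1074), Shot 1→Shot 3 = (-418, 235, 629).
Normal n = (Shot 1→Shot 2) × (Shot 1→Shot 3) = (-66206, 89492, -77432).
So ∂z/∂E = −n_x/n_z = −0.855021 and ∂z/∂N = −n_y/n_z = 1.155750.
Intercept c from Shot 1: 158 + 876.40 − 676.11 = 358.28.
At (658, 1258): z_contact = −562.60 + 1453.93 + 358.28 = 1249.61 m.
Depth below ground = 1594.9 − 1249.61 = 345.3 m.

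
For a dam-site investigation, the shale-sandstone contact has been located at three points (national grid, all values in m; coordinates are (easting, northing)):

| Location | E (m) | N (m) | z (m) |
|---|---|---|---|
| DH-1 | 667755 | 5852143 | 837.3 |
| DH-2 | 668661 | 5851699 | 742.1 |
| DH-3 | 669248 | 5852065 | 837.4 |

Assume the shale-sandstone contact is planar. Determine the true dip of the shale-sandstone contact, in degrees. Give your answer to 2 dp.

13.52°

Two edge vectors: DH-1→DH-2 = (906, -444, -95.2), DH-1→DH-3 = (1493, -78, 0.1).
Normal n = (DH-1→DH-2) × (DH-1→DH-3) = (-7470, -142224.2, 592224).
So ∂z/∂E = −n_x/n_z = 0.01261 and ∂z/∂N = −n_y/n_z = 0.24015.
Gradient magnitude |∇z| = √(a² + b²) = √(0.00016 + 0.05767) = 0.24048.
True dip = arctan(0.24048) = 13.52°, dipping toward S (azimuth ≈ 183°).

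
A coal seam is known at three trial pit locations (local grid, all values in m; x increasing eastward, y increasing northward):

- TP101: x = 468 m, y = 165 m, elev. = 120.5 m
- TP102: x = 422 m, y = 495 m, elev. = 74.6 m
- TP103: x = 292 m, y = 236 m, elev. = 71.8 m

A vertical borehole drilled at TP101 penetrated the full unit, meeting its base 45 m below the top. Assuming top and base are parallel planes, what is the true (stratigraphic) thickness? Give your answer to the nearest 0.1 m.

43.6 m

Let the plane be z = a·x + b·y + c.
TP102−TP101: −46a + 330b = −45.9;  TP103−TP101: −176a + 71b = −48.7.
Solving gives a = 0.23374, b = −0.10651.
|∇z| = √(a²+b²) = 0.25686, so dip δ = arctan(0.25686) = 14.41°.
True thickness = vertical thickness × cos δ = 45 × cos 14.41° = 43.6 m.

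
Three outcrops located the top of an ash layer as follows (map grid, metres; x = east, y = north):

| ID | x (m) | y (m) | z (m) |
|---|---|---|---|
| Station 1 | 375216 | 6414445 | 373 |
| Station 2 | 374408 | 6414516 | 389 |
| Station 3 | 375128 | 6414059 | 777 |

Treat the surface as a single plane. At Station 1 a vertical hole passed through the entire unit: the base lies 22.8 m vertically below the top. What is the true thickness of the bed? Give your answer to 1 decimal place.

15.9 m

Let the plane be z = a·x + b·y + c.
Station 2−Station 1: −808a + 71b = 16;  Station 3−Station 1: −88a − 386b = 404.
Solving gives a = −0.10958, b = −1.02165.
|∇z| = √(a²+b²) = 1.02751, so dip δ = arctan(1.02751) = 45.78°.
True thickness = vertical thickness × cos δ = 22.8 × cos 45.78° = 15.9 m.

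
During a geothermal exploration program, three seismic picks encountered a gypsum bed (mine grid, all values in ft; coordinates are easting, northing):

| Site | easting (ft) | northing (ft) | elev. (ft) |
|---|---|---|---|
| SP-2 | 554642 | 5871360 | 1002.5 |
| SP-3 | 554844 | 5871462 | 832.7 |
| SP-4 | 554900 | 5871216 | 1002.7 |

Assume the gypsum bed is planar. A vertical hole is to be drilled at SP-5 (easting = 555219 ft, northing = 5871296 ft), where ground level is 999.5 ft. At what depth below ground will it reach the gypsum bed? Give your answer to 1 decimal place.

Let the plane be z = a·easting + b·northing + c.
SP-3−SP-2: 202a + 102b = −169.8;  SP-4−SP-2: 258a − 144b = 0.2.
Solving gives a = −0.440957332, b = −0.791437441.
Then c = 1002.5 − a·554642 − b·5871360 = 4892390.09.
At (555219, 5871296): z_contact = −244827.89 − 4646763.48 + 4892390.09 = 798.72 ft.
Depth below ground = 999.5 − 798.72 = 200.8 ft.

200.8 ft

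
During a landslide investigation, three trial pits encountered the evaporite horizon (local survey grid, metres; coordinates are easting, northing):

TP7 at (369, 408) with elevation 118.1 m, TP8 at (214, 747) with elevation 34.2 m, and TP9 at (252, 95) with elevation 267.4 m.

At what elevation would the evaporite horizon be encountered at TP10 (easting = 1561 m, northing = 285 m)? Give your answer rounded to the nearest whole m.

Let the plane be z = a·easting + b·northing + c.
TP8−TP7: −155a + 339b = −83.9;  TP9−TP7: −117a − 313b = 149.3.
Solving gives a = −0.27617, b = −0.37376.
Then c = 118.1 − a·369 − b·408 = 372.50.
At (1561, 285): z = −431.1 − 106.5 + 372.50 = -165.1 m.

-165 m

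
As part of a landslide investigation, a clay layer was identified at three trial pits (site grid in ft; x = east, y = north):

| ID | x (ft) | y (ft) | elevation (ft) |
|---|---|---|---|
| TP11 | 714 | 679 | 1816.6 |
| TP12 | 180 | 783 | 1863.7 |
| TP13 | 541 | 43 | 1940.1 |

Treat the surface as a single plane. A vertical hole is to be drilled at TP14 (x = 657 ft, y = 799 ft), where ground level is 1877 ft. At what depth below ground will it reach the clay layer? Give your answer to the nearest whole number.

Two edge vectors: TP11→TP12 = (-534, 104, 47.1), TP11→TP13 = (-173, -636, 123.5).
Normal n = (TP11→TP12) × (TP11→TP13) = (42799.6, 57800.7, 357616).
So ∂z/∂x = −n_x/n_z = −0.11968 and ∂z/∂y = −n_y/n_z = −0.16163.
Intercept c from TP11: 1816.6 + 85.45 + 109.75 = 2011.80.
At (657, 799): z_contact = −78.6 − 129.1 + 2011.80 = 1804.0 ft.
Depth below ground = 1877 − 1804.0 = 73 ft.

73 ft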